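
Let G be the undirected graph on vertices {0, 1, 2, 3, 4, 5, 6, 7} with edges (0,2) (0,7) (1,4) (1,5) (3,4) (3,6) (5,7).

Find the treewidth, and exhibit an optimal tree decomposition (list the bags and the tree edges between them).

Treewidth 1.
One such decomposition:
Bags: B1 = {0, 2}  B2 = {0, 7}  B3 = {5, 7}  B4 = {1, 5}  B5 = {1, 4}  B6 = {3, 4}  B7 = {3, 6}
Tree: B1–B2, B2–B3, B3–B4, B4–B5, B5–B6, B6–B7

Every bag has size at most 2, so the width is 2 − 1 = 1 and tw(G) ≤ 1. Any graph with an edge has treewidth ≥ 1, and G has the edge 2–0. Hence tw(G) = 1 exactly.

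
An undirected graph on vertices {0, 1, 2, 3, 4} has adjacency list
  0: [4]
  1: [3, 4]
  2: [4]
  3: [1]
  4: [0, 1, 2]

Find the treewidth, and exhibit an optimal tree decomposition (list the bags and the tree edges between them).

Treewidth 1.
One optimal decomposition is:
Bags: B1 = {2, 4}  B2 = {1, 4}  B3 = {0, 4}  B4 = {1, 3}
Tree: B1–B2, B2–B3, B2–B4

Each bag holds 2 vertices, so the decomposition has width 1, which upper-bounds the treewidth. G has an edge, so its treewidth is at least 1. The upper and lower bounds meet at 1, so that is the treewidth.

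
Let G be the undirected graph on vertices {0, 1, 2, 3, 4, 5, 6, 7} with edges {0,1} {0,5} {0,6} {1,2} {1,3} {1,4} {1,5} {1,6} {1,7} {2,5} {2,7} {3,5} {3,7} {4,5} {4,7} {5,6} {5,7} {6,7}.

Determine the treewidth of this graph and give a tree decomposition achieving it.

Treewidth 3.
One optimal decomposition is:
Bags: B1 = {1, 5, 6, 7}  B2 = {0, 1, 5, 6}  B3 = {1, 3, 5, 7}  B4 = {1, 2, 5, 7}  B5 = {1, 4, 5, 7}
Tree: B1–B2, B1–B3, B3–B4, B4–B5

Every bag has size at most 4, so the width is 4 − 1 = 3 and tw(G) ≤ 3. On the other hand G contains the 4-clique {0, 1, 5, 6}. A clique must lie in a single bag of any decomposition, so no decomposition can have width below 3. The upper and lower bounds meet at 3, so that is the treewidth.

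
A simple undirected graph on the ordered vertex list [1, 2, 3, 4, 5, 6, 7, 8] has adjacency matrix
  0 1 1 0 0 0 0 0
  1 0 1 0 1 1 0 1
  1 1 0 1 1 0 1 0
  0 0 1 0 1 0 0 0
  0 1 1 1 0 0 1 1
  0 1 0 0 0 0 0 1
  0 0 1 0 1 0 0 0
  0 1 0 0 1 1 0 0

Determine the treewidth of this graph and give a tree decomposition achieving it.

Treewidth 2.
One optimal decomposition is:
Bags: B1 = {3, 5, 7}  B2 = {2, 3, 5}  B3 = {3, 4, 5}  B4 = {2, 5, 8}  B5 = {2, 6, 8}  B6 = {1, 2, 3}
Tree: B1–B2, B1–B3, B2–B4, B4–B5, B2–B6

The largest bag has 3 vertices, giving width 2; this decomposition certifies tw(G) ≤ 2. On the other hand G contains the 3-clique {2, 5, 8}. A clique must lie in a single bag of any decomposition, so no decomposition can have width below 2. Hence tw(G) = 2 exactly.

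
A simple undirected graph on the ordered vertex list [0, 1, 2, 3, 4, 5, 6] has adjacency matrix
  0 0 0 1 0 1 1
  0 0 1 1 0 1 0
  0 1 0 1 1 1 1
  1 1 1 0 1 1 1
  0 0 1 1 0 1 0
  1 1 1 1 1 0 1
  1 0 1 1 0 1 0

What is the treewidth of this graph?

3

A width-3 tree decomposition is:
Bags: B1 = {2, 3, 5, 6}  B2 = {0, 3, 5, 6}  B3 = {1, 2, 3, 5}  B4 = {2, 3, 4, 5}
Tree: B1–B2, B1–B3, B1–B4
Each bag holds 4 vertices, so the decomposition has width 3, which upper-bounds the treewidth. On the other hand G contains the 4-clique {0, 3, 5, 6}. A clique must lie in a single bag of any decomposition, so no decomposition can have width below 3. Therefore the treewidth is 3.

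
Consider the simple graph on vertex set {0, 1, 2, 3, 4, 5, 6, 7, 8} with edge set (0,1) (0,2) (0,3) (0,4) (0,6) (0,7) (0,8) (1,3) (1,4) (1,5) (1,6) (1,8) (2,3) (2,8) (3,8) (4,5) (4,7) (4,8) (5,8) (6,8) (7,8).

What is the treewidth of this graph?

3

A width-3 tree decomposition is:
Bags: B1 = {0, 1, 3, 8}  B2 = {0, 2, 3, 8}  B3 = {0, 1, 6, 8}  B4 = {0, 1, 4, 8}  B5 = {0, 4, 7, 8}  B6 = {1, 4, 5, 8}
Tree: B1–B2, B1–B3, B1–B4, B4–B5, B4–B6
The largest bag has 4 vertices, giving width 3; this decomposition certifies tw(G) ≤ 3. For the lower bound, the 4 vertices {0, 1, 3, 8} are pairwise adjacent, and any tree decomposition puts a clique entirely inside one bag — forcing width ≥ 3. The upper and lower bounds meet at 3, so that is the treewidth.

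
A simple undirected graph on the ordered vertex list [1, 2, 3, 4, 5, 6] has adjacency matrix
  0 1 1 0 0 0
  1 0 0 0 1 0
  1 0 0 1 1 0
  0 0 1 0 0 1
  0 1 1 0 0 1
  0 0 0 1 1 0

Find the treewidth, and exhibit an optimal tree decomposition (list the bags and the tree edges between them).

Treewidth 2.
One such decomposition:
Bags: B1 = {3, 4, 6}  B2 = {3, 5, 6}  B3 = {1, 3, 5}  B4 = {1, 2, 5}
Tree: B1–B2, B2–B3, B3–B4

Each bag holds 3 vertices, so the decomposition has width 2, which upper-bounds the treewidth. The edges 4–6–5–3–4 form a cycle, so G is not a tree and its treewidth is at least 2. Therefore the treewidth is 2.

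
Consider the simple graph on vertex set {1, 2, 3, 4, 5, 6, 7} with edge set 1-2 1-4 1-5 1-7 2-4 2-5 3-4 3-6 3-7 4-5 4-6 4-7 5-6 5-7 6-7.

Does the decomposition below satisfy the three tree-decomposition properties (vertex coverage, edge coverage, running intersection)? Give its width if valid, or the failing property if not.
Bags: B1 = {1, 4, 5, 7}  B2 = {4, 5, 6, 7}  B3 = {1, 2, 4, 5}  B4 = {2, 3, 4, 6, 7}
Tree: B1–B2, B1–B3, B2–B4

A tree decomposition must satisfy three properties: every vertex lies in some bag; for every edge, both endpoints lie together in some bag; and for every vertex, the bags containing it form a connected subtree. Here bags containing vertex 2 are not connected in the tree, so the decomposition is invalid.

No — bags containing vertex 2 are not connected in the tree.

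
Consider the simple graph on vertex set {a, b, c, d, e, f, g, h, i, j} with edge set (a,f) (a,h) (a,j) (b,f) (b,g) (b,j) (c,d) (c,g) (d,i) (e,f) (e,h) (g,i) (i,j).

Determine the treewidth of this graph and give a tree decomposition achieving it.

The largest bag has 3 vertices, giving width 2; this decomposition certifies tw(G) ≤ 2. The edges e–h–a–f–e form a cycle, so G is not a tree and its treewidth is at least 2. Hence tw(G) = 2 exactly.

Treewidth 2.
One optimal decomposition is:
Bags: B1 = {e, f, h}  B2 = {a, f, h}  B3 = {a, b, f}  B4 = {a, b, j}  B5 = {b, g, j}  B6 = {g, i, j}  B7 = {c, g, i}  B8 = {c, d, i}
Tree: B1–B2, B2–B3, B3–B4, B4–B5, B5–B6, B6–B7, B7–B8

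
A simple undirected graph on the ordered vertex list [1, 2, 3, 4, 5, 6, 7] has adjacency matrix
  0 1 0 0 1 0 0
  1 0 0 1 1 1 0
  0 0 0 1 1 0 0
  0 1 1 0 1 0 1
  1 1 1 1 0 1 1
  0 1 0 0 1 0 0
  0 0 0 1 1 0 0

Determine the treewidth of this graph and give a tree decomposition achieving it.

Treewidth 2.
One optimal decomposition is:
Bags: B1 = {2, 4, 5}  B2 = {2, 5, 6}  B3 = {4, 5, 7}  B4 = {3, 4, 5}  B5 = {1, 2, 5}
Tree: B1–B2, B1–B3, B1–B4, B1–B5

Each bag holds 3 vertices, so the decomposition has width 2, which upper-bounds the treewidth. For the lower bound, the 3 vertices {1, 2, 5} are pairwise adjacent, and any tree decomposition puts a clique entirely inside one bag — forcing width ≥ 2. Therefore the treewidth is 2.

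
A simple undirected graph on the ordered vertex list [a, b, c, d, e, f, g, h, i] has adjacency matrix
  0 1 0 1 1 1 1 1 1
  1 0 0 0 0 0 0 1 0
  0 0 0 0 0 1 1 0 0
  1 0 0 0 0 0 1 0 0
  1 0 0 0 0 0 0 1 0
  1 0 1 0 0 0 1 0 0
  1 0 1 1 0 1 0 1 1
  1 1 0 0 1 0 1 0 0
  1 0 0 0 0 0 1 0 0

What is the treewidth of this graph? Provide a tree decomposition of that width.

The largest bag has 3 vertices, giving width 2; this decomposition certifies tw(G) ≤ 2. On the other hand G contains the 3-clique {c, f, g}. A clique must lie in a single bag of any decomposition, so no decomposition can have width below 2. Hence tw(G) = 2 exactly.

Treewidth 2.
One such decomposition:
Bags: B1 = {a, d, g}  B2 = {a, g, h}  B3 = {a, f, g}  B4 = {a, e, h}  B5 = {a, b, h}  B6 = {a, g, i}  B7 = {c, f, g}
Tree: B1–B2, B1–B3, B2–B4, B2–B5, B1–B6, B3–B7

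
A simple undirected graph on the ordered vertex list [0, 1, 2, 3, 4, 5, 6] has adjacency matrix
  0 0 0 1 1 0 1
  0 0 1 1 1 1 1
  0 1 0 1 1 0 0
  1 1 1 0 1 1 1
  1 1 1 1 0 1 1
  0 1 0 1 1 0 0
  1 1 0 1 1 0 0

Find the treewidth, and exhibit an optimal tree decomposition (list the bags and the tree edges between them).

Treewidth 3.
One such decomposition:
Bags: B1 = {1, 3, 4, 6}  B2 = {0, 3, 4, 6}  B3 = {1, 3, 4, 5}  B4 = {1, 2, 3, 4}
Tree: B1–B2, B1–B3, B1–B4

Each bag holds 4 vertices, so the decomposition has width 3, which upper-bounds the treewidth. On the other hand G contains the 4-clique {0, 3, 4, 6}. A clique must lie in a single bag of any decomposition, so no decomposition can have width below 3. Combining the bounds, tw(G) = 3.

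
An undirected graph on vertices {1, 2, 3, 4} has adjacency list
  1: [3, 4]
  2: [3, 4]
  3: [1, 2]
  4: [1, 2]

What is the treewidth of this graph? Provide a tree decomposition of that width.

Treewidth 2.
One optimal decomposition is:
Bags: B1 = {1, 3, 4}  B2 = {2, 3, 4}
Tree: B1–B2

The largest bag has 3 vertices, giving width 2; this decomposition certifies tw(G) ≤ 2. For the lower bound, G contains the cycle 3–1–4–2–3, so G is not a forest; only forests have treewidth ≤ 1, hence tw(G) ≥ 2. Combining the bounds, tw(G) = 2.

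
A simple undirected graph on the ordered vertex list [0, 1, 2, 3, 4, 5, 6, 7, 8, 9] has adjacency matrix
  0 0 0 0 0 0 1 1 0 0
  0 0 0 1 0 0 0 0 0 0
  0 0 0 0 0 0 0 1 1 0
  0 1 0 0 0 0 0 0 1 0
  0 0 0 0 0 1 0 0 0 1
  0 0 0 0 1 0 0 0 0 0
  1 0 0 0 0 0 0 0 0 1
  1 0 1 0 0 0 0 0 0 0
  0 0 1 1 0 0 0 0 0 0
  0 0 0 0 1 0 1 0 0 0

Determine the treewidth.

1

A width-1 tree decomposition is:
Bags: B1 = {1, 3}  B2 = {3, 8}  B3 = {2, 8}  B4 = {2, 7}  B5 = {0, 7}  B6 = {0, 6}  B7 = {6, 9}  B8 = {4, 9}  B9 = {4, 5}
Tree: B1–B2, B2–B3, B3–B4, B4–B5, B5–B6, B6–B7, B7–B8, B8–B9
Every bag has size at most 2, so the width is 2 − 1 = 1 and tw(G) ≤ 1. Any graph with an edge has treewidth ≥ 1, and G has the edge 1–3. Hence tw(G) = 1 exactly.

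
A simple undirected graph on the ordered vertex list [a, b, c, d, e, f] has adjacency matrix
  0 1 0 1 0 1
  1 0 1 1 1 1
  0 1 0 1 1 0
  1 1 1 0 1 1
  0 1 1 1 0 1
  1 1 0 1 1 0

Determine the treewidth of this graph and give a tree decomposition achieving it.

Treewidth 3.
One optimal decomposition is:
Bags: B1 = {b, c, d, e}  B2 = {b, d, e, f}  B3 = {a, b, d, f}
Tree: B1–B2, B2–B3

Every bag has size at most 4, so the width is 4 − 1 = 3 and tw(G) ≤ 3. For the lower bound, the 4 vertices {b, c, d, e} are pairwise adjacent, and any tree decomposition puts a clique entirely inside one bag — forcing width ≥ 3. Hence tw(G) = 3 exactly.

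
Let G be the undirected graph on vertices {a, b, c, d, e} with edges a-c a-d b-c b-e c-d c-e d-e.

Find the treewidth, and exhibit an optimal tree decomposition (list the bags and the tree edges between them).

The largest bag has 3 vertices, giving width 2; this decomposition certifies tw(G) ≤ 2. Conversely, {c, d, e} is a clique of size 3, and the vertices of any clique must share a bag in every tree decomposition; so some bag has ≥ 3 vertices and tw(G) ≥ 2. Hence tw(G) = 2 exactly.

Treewidth 2.
One optimal decomposition is:
Bags: B1 = {c, d, e}  B2 = {a, c, d}  B3 = {b, c, e}
Tree: B1–B2, B1–B3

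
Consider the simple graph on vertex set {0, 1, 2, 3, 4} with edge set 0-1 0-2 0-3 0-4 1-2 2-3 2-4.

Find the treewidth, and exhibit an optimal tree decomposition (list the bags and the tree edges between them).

Treewidth 2.
One optimal decomposition is:
Bags: B1 = {0, 1, 2}  B2 = {0, 2, 3}  B3 = {0, 2, 4}
Tree: B1–B2, B1–B3

The largest bag has 3 vertices, giving width 2; this decomposition certifies tw(G) ≤ 2. For the lower bound, the 3 vertices {0, 1, 2} are pairwise adjacent, and any tree decomposition puts a clique entirely inside one bag — forcing width ≥ 2. Combining the bounds, tw(G) = 2.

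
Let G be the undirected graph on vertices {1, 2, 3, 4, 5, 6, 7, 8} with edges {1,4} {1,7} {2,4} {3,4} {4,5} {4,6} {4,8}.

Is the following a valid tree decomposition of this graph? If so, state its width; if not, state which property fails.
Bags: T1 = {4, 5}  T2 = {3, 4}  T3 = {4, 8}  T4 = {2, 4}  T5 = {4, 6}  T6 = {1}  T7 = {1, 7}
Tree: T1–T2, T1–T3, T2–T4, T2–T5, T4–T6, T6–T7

A tree decomposition must satisfy three properties: every vertex lies in some bag; for every edge, both endpoints lie together in some bag; and for every vertex, the bags containing it form a connected subtree. Here edge (4,1) lies in no bag, so the decomposition is invalid.

No — edge (4,1) lies in no bag.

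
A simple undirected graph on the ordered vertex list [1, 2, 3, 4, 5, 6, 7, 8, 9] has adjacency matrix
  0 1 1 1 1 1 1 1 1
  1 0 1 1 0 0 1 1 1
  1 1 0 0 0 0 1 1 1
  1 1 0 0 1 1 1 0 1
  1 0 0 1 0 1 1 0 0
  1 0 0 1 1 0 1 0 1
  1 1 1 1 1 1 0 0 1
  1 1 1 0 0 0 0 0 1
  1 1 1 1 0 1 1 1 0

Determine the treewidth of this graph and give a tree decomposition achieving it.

Each bag holds 5 vertices, so the decomposition has width 4, which upper-bounds the treewidth. Conversely, {1, 2, 3, 8, 9} is a clique of size 5, and the vertices of any clique must share a bag in every tree decomposition; so some bag has ≥ 5 vertices and tw(G) ≥ 4. Hence tw(G) = 4 exactly.

Treewidth 4.
One such decomposition:
Bags: B1 = {1, 2, 4, 7, 9}  B2 = {1, 4, 6, 7, 9}  B3 = {1, 4, 5, 6, 7}  B4 = {1, 2, 3, 7, 9}  B5 = {1, 2, 3, 8, 9}
Tree: B1–B2, B2–B3, B1–B4, B4–B5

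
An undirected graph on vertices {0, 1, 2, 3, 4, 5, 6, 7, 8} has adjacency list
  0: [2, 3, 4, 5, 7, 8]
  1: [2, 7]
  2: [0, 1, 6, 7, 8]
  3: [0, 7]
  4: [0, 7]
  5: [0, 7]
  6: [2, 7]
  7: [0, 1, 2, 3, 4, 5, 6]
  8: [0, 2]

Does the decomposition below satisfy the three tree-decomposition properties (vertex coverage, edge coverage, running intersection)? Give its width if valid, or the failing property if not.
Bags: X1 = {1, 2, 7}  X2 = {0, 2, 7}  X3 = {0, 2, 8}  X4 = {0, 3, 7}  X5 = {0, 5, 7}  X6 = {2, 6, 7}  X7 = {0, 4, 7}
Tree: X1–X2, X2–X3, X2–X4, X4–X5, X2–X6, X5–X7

Checking the three conditions: (i) the bags cover all of {0, 1, 2, 3, 4, 5, 6, 7, 8}; (ii) for each edge, some bag contains both endpoints; (iii) the bags containing any fixed vertex form a subtree. All hold, so the decomposition is valid with width 3 − 1 = 2.

Yes; width 2.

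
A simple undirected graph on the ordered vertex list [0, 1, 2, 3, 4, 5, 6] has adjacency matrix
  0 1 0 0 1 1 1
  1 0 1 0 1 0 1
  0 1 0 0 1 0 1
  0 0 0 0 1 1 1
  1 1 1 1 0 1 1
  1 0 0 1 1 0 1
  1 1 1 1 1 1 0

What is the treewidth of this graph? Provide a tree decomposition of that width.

Treewidth 3.
One optimal decomposition is:
Bags: B1 = {0, 1, 4, 6}  B2 = {0, 4, 5, 6}  B3 = {3, 4, 5, 6}  B4 = {1, 2, 4, 6}
Tree: B1–B2, B2–B3, B1–B4

The largest bag has 4 vertices, giving width 3; this decomposition certifies tw(G) ≤ 3. On the other hand G contains the 4-clique {0, 1, 4, 6}. A clique must lie in a single bag of any decomposition, so no decomposition can have width below 3. Hence tw(G) = 3 exactly.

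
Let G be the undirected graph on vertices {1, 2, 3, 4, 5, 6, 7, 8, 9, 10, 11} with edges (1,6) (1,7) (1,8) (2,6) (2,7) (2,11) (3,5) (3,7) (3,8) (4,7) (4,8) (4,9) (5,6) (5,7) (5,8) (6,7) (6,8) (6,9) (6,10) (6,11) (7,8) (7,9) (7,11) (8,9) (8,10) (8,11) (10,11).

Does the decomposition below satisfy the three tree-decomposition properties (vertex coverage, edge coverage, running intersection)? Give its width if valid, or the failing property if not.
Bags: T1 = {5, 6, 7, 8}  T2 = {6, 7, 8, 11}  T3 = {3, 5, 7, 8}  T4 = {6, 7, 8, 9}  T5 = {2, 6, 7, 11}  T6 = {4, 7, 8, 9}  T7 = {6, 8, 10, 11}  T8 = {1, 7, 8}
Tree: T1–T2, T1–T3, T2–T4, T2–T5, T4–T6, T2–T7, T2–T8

A tree decomposition must satisfy three properties: every vertex lies in some bag; for every edge, both endpoints lie together in some bag; and for every vertex, the bags containing it form a connected subtree. Here edge (6,1) lies in no bag, so the decomposition is invalid.

No — edge (6,1) lies in no bag.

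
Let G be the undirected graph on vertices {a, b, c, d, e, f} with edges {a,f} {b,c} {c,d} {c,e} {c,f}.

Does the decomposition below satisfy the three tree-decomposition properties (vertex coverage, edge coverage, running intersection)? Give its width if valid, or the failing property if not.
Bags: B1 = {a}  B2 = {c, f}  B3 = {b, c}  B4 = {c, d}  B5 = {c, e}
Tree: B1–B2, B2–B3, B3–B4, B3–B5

A tree decomposition must satisfy three properties: every vertex lies in some bag; for every edge, both endpoints lie together in some bag; and for every vertex, the bags containing it form a connected subtree. Here edge (f,a) lies in no bag, so the decomposition is invalid.

No — edge (f,a) lies in no bag.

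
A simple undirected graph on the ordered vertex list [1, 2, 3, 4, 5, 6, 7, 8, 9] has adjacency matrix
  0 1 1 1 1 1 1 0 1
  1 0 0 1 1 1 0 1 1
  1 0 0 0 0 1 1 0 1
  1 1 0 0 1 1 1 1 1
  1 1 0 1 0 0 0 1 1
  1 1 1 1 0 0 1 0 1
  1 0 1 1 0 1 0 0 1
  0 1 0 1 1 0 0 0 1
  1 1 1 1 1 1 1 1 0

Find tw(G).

4

A width-4 tree decomposition is:
Bags: B1 = {1, 4, 6, 7, 9}  B2 = {1, 2, 4, 6, 9}  B3 = {1, 2, 4, 5, 9}  B4 = {2, 4, 5, 8, 9}  B5 = {1, 3, 6, 7, 9}
Tree: B1–B2, B2–B3, B3–B4, B1–B5
The largest bag has 5 vertices, giving width 4; this decomposition certifies tw(G) ≤ 4. Conversely, {2, 4, 5, 8, 9} is a clique of size 5, and the vertices of any clique must share a bag in every tree decomposition; so some bag has ≥ 5 vertices and tw(G) ≥ 4. The upper and lower bounds meet at 4, so that is the treewidth.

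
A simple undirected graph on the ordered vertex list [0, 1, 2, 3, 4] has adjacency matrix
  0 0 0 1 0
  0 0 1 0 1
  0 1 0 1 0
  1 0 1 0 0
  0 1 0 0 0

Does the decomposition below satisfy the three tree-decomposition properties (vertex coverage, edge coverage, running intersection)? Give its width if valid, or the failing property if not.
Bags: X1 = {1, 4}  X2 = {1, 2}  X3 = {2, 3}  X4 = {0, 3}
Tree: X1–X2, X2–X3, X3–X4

Checking the three conditions: (i) the bags cover all of {0, 1, 2, 3, 4}; (ii) for each edge, some bag contains both endpoints; (iii) the bags containing any fixed vertex form a subtree. All hold, so the decomposition is valid with width 2 − 1 = 1.

Yes; width 1.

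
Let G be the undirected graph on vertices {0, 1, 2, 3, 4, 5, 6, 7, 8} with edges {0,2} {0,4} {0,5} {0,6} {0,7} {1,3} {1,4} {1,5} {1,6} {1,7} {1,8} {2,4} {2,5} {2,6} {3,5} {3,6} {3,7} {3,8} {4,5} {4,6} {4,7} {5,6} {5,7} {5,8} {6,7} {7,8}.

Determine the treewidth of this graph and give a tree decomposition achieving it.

Treewidth 4.
One such decomposition:
Bags: B1 = {1, 3, 5, 6, 7}  B2 = {1, 3, 5, 7, 8}  B3 = {1, 4, 5, 6, 7}  B4 = {0, 4, 5, 6, 7}  B5 = {0, 2, 4, 5, 6}
Tree: B1–B2, B1–B3, B3–B4, B4–B5

Every bag has size at most 5, so the width is 5 − 1 = 4 and tw(G) ≤ 4. For the lower bound, the 5 vertices {1, 3, 5, 7, 8} are pairwise adjacent, and any tree decomposition puts a clique entirely inside one bag — forcing width ≥ 4. Therefore the treewidth is 4.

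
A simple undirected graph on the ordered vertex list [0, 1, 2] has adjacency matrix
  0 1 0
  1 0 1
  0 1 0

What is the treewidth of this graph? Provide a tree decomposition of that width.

Treewidth 1.
One such decomposition:
Bags: B1 = {0, 1}  B2 = {1, 2}
Tree: B1–B2

Each bag holds 2 vertices, so the decomposition has width 1, which upper-bounds the treewidth. Since G has at least one edge (e.g. 0–1), it is not an edgeless graph, so tw(G) ≥ 1. Combining the bounds, tw(G) = 1.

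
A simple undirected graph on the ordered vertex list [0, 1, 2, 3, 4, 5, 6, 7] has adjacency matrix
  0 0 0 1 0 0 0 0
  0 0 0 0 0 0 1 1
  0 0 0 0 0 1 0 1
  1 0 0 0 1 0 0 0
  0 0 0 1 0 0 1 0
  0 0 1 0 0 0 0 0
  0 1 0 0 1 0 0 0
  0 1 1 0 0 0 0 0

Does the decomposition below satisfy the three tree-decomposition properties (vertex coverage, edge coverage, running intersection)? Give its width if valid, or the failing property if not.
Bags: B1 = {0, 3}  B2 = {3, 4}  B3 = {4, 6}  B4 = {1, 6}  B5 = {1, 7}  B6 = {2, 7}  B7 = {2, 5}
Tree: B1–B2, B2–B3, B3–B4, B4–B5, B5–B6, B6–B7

Checking the three conditions: (i) the bags cover all of {0, 1, 2, 3, 4, 5, 6, 7}; (ii) for each edge, some bag contains both endpoints; (iii) the bags containing any fixed vertex form a subtree. All hold, so the decomposition is valid with width 2 − 1 = 1.

Yes; width 1.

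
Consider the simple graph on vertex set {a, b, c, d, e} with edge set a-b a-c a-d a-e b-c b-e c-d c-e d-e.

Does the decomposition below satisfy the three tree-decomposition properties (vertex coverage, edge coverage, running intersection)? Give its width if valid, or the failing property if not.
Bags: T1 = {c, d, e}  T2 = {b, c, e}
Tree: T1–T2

A tree decomposition must satisfy three properties: every vertex lies in some bag; for every edge, both endpoints lie together in some bag; and for every vertex, the bags containing it form a connected subtree. Here vertex a appears in no bag, so the decomposition is invalid.

No — vertex a appears in no bag.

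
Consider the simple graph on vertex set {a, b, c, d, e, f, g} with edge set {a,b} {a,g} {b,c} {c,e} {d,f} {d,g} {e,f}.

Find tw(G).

2

A width-2 tree decomposition is:
Bags: B1 = {d, f, g}  B2 = {e, f, g}  B3 = {c, e, g}  B4 = {b, c, g}  B5 = {a, b, g}
Tree: B1–B2, B2–B3, B3–B4, B4–B5
The largest bag has 3 vertices, giving width 2; this decomposition certifies tw(G) ≤ 2. Since g–d–f–e–c–b–a–g is a cycle in G, G is not acyclic. Forests are exactly the graphs of treewidth ≤ 1, so tw(G) ≥ 2. Hence tw(G) = 2 exactly.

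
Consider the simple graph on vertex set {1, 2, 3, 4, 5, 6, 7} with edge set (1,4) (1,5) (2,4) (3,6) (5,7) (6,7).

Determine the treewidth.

1

A width-1 tree decomposition is:
Bags: B1 = {2, 4}  B2 = {1, 4}  B3 = {1, 5}  B4 = {5, 7}  B5 = {6, 7}  B6 = {3, 6}
Tree: B1–B2, B2–B3, B3–B4, B4–B5, B5–B6
Each bag holds 2 vertices, so the decomposition has width 1, which upper-bounds the treewidth. G has an edge, so its treewidth is at least 1. The upper and lower bounds meet at 1, so that is the treewidth.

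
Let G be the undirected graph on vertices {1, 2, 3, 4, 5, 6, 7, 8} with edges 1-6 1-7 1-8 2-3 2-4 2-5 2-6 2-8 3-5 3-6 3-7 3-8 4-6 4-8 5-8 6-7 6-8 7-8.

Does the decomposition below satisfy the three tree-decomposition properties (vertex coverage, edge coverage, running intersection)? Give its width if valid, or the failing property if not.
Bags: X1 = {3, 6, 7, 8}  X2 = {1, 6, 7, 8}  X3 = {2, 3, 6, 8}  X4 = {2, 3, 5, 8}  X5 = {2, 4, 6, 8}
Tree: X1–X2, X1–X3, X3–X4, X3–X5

Yes; width 3.

Checking the three conditions: (i) the bags cover all of {1, 2, 3, 4, 5, 6, 7, 8}; (ii) for each edge, some bag contains both endpoints; (iii) the bags containing any fixed vertex form a subtree. All hold, so the decomposition is valid with width 4 − 1 = 3.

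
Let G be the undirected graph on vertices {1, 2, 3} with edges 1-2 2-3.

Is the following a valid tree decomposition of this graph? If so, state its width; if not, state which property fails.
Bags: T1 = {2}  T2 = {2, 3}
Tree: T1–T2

No — vertex 1 appears in no bag.

A tree decomposition must satisfy three properties: every vertex lies in some bag; for every edge, both endpoints lie together in some bag; and for every vertex, the bags containing it form a connected subtree. Here vertex 1 appears in no bag, so the decomposition is invalid.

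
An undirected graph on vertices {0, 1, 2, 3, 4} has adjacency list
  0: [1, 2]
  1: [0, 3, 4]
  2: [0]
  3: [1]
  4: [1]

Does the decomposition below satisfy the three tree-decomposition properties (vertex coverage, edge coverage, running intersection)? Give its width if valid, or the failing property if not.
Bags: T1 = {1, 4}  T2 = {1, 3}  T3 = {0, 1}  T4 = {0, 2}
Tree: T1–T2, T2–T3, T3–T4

Yes; width 1.

Checking the three conditions: (i) the bags cover all of {0, 1, 2, 3, 4}; (ii) for each edge, some bag contains both endpoints; (iii) the bags containing any fixed vertex form a subtree. All hold, so the decomposition is valid with width 2 − 1 = 1.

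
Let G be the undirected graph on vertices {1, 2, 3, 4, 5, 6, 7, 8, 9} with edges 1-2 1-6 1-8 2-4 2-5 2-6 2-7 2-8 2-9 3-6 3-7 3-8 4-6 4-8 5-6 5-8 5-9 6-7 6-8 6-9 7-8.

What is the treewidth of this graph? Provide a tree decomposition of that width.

The largest bag has 4 vertices, giving width 3; this decomposition certifies tw(G) ≤ 3. On the other hand G contains the 4-clique {1, 2, 6, 8}. A clique must lie in a single bag of any decomposition, so no decomposition can have width below 3. Hence tw(G) = 3 exactly.

Treewidth 3.
One such decomposition:
Bags: B1 = {2, 6, 7, 8}  B2 = {3, 6, 7, 8}  B3 = {2, 5, 6, 8}  B4 = {2, 5, 6, 9}  B5 = {2, 4, 6, 8}  B6 = {1, 2, 6, 8}
Tree: B1–B2, B1–B3, B3–B4, B3–B5, B5–B6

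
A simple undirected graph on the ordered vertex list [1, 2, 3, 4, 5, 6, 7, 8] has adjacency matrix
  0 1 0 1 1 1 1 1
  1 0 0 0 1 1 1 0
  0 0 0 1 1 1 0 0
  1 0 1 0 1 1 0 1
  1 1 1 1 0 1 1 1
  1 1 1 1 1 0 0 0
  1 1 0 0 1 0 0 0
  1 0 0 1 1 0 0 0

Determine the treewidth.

A width-3 tree decomposition is:
Bags: B1 = {1, 4, 5, 6}  B2 = {1, 2, 5, 6}  B3 = {3, 4, 5, 6}  B4 = {1, 2, 5, 7}  B5 = {1, 4, 5, 8}
Tree: B1–B2, B1–B3, B2–B4, B1–B5
The largest bag has 4 vertices, giving width 3; this decomposition certifies tw(G) ≤ 3. On the other hand G contains the 4-clique {1, 4, 5, 8}. A clique must lie in a single bag of any decomposition, so no decomposition can have width below 3. Therefore the treewidth is 3.

3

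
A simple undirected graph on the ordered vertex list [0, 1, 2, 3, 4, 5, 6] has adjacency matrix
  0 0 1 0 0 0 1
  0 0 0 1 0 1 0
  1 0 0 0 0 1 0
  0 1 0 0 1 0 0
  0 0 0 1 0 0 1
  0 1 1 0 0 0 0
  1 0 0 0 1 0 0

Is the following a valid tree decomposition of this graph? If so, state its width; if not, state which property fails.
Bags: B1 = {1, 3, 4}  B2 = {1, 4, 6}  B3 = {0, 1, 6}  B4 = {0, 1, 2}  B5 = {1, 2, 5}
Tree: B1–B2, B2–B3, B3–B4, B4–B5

Checking the three conditions: (i) the bags cover all of {0, 1, 2, 3, 4, 5, 6}; (ii) for each edge, some bag contains both endpoints; (iii) the bags containing any fixed vertex form a subtree. All hold, so the decomposition is valid with width 3 − 1 = 2.

Yes; width 2.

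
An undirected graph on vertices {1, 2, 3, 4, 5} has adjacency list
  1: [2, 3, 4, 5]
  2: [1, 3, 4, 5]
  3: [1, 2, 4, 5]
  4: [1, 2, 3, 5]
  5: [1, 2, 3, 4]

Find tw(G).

A width-4 tree decomposition is:
Bags: B1 = {1, 2, 3, 4, 5}
Tree: (single bag)
With just one bag of size 5, the width is 5 − 1 = 4, so tw(G) ≤ 4. Conversely, {1, 2, 3, 4, 5} is a clique of size 5, and the vertices of any clique must share a bag in every tree decomposition; so some bag has ≥ 5 vertices and tw(G) ≥ 4. The upper and lower bounds meet at 4, so that is the treewidth.

4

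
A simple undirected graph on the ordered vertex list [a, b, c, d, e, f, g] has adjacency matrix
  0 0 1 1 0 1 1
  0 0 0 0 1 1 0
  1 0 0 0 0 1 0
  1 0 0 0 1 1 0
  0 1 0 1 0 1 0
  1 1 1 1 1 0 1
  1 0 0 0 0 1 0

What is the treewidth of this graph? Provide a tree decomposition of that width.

Treewidth 2.
Bags: B1 = {a, c, f}  B2 = {a, d, f}  B3 = {a, f, g}  B4 = {d, e, f}  B5 = {b, e, f}
Tree: B1–B2, B2–B3, B2–B4, B4–B5

Every bag has size at most 3, so the width is 3 − 1 = 2 and tw(G) ≤ 2. On the other hand G contains the 3-clique {d, e, f}. A clique must lie in a single bag of any decomposition, so no decomposition can have width below 2. The upper and lower bounds meet at 2, so that is the treewidth.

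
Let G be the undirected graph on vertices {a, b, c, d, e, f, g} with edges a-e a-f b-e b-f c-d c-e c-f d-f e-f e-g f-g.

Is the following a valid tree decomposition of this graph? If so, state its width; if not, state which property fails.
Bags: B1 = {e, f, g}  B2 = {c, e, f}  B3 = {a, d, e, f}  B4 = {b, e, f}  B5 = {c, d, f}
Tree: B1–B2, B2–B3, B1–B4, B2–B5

A tree decomposition must satisfy three properties: every vertex lies in some bag; for every edge, both endpoints lie together in some bag; and for every vertex, the bags containing it form a connected subtree. Here bags containing vertex d are not connected in the tree, so the decomposition is invalid.

No — bags containing vertex d are not connected in the tree.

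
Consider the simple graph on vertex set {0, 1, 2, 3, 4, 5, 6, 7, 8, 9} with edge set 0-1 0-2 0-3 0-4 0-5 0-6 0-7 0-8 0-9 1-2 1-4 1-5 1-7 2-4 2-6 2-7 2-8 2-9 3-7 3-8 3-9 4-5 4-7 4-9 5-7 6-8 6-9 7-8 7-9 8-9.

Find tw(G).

4

A width-4 tree decomposition is:
Bags: B1 = {0, 3, 7, 8, 9}  B2 = {0, 2, 7, 8, 9}  B3 = {0, 2, 4, 7, 9}  B4 = {0, 1, 2, 4, 7}  B5 = {0, 1, 4, 5, 7}  B6 = {0, 2, 6, 8, 9}
Tree: B1–B2, B2–B3, B3–B4, B4–B5, B2–B6
The largest bag has 5 vertices, giving width 4; this decomposition certifies tw(G) ≤ 4. Conversely, {0, 2, 6, 8, 9} is a clique of size 5, and the vertices of any clique must share a bag in every tree decomposition; so some bag has ≥ 5 vertices and tw(G) ≥ 4. Therefore the treewidth is 4.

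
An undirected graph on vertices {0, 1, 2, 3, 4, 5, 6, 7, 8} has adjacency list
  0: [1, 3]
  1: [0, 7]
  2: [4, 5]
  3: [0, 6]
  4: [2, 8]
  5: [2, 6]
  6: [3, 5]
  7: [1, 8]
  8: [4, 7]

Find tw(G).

A width-2 tree decomposition is:
Bags: B1 = {0, 1, 3}  B2 = {1, 3, 7}  B3 = {3, 7, 8}  B4 = {3, 4, 8}  B5 = {2, 3, 4}  B6 = {2, 3, 5}  B7 = {3, 5, 6}
Tree: B1–B2, B2–B3, B3–B4, B4–B5, B5–B6, B6–B7
The largest bag has 3 vertices, giving width 2; this decomposition certifies tw(G) ≤ 2. For the lower bound, G contains the cycle 3–0–1–7–8–4–2–5–6–3, so G is not a forest; only forests have treewidth ≤ 1, hence tw(G) ≥ 2. The upper and lower bounds meet at 2, so that is the treewidth.

2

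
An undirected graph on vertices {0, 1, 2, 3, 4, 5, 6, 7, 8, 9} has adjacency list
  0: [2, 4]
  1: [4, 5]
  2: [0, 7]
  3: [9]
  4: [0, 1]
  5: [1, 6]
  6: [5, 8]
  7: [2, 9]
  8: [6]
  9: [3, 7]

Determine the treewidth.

1

A width-1 tree decomposition is:
Bags: B1 = {6, 8}  B2 = {5, 6}  B3 = {1, 5}  B4 = {1, 4}  B5 = {0, 4}  B6 = {0, 2}  B7 = {2, 7}  B8 = {7, 9}  B9 = {3, 9}
Tree: B1–B2, B2–B3, B3–B4, B4–B5, B5–B6, B6–B7, B7–B8, B8–B9
The largest bag has 2 vertices, giving width 1; this decomposition certifies tw(G) ≤ 1. G has an edge, so its treewidth is at least 1. Therefore the treewidth is 1.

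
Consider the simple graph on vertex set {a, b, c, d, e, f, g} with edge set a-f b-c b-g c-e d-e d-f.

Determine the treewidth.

A width-1 tree decomposition is:
Bags: B1 = {b, g}  B2 = {b, c}  B3 = {c, e}  B4 = {d, e}  B5 = {d, f}  B6 = {a, f}
Tree: B1–B2, B2–B3, B3–B4, B4–B5, B5–B6
Each bag holds 2 vertices, so the decomposition has width 1, which upper-bounds the treewidth. Any graph with an edge has treewidth ≥ 1, and G has the edge g–b. Combining the bounds, tw(G) = 1.

1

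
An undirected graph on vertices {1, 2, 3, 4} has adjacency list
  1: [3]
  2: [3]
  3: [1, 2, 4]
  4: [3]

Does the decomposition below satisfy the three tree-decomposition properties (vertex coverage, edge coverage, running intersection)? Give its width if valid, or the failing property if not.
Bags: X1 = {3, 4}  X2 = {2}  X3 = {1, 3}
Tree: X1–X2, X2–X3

No — edge (3,2) lies in no bag.

A tree decomposition must satisfy three properties: every vertex lies in some bag; for every edge, both endpoints lie together in some bag; and for every vertex, the bags containing it form a connected subtree. Here edge (3,2) lies in no bag, so the decomposition is invalid.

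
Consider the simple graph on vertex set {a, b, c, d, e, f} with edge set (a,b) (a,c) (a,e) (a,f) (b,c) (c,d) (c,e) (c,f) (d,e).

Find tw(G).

A width-2 tree decomposition is:
Bags: B1 = {a, c, f}  B2 = {a, b, c}  B3 = {a, c, e}  B4 = {c, d, e}
Tree: B1–B2, B2–B3, B3–B4
Each bag holds 3 vertices, so the decomposition has width 2, which upper-bounds the treewidth. Conversely, {c, d, e} is a clique of size 3, and the vertices of any clique must share a bag in every tree decomposition; so some bag has ≥ 3 vertices and tw(G) ≥ 2. The upper and lower bounds meet at 2, so that is the treewidth.

2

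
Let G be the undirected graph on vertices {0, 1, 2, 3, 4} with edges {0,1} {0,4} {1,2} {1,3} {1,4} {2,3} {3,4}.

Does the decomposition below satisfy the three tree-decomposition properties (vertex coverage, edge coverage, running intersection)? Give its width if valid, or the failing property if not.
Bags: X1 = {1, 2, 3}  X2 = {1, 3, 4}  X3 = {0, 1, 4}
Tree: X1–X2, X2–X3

Yes; width 2.

Every vertex of G appears in some bag (union = {0, 1, 2, 3, 4}); every edge is covered by a bag; and for each vertex v the set of bags containing v is connected in the bag tree. The decomposition is therefore valid. The largest bag has 3 vertices, so the width is 2.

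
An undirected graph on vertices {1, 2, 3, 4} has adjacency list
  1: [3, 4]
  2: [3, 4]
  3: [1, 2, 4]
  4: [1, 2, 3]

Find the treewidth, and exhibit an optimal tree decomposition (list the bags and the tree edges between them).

Treewidth 2.
One such decomposition:
Bags: B1 = {1, 3, 4}  B2 = {2, 3, 4}
Tree: B1–B2

Each bag holds 3 vertices, so the decomposition has width 2, which upper-bounds the treewidth. On the other hand G contains the 3-clique {1, 3, 4}. A clique must lie in a single bag of any decomposition, so no decomposition can have width below 2. Hence tw(G) = 2 exactly.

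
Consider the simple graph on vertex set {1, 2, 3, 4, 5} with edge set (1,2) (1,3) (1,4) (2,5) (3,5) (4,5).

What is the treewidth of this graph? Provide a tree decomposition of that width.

Treewidth 2.
One such decomposition:
Bags: B1 = {1, 2, 5}  B2 = {1, 4, 5}  B3 = {1, 3, 5}
Tree: B1–B2, B2–B3

The largest bag has 3 vertices, giving width 2; this decomposition certifies tw(G) ≤ 2. For the lower bound, G contains the cycle 5–2–1–4–5, so G is not a forest; only forests have treewidth ≤ 1, hence tw(G) ≥ 2. Hence tw(G) = 2 exactly.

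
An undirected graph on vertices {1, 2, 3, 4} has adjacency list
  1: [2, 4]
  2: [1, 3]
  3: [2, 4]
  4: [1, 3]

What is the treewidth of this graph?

A width-2 tree decomposition is:
Bags: B1 = {1, 2, 4}  B2 = {2, 3, 4}
Tree: B1–B2
Every bag has size at most 3, so the width is 3 − 1 = 2 and tw(G) ≤ 2. The edges 2–1–4–3–2 form a cycle, so G is not a tree and its treewidth is at least 2. Therefore the treewidth is 2.

2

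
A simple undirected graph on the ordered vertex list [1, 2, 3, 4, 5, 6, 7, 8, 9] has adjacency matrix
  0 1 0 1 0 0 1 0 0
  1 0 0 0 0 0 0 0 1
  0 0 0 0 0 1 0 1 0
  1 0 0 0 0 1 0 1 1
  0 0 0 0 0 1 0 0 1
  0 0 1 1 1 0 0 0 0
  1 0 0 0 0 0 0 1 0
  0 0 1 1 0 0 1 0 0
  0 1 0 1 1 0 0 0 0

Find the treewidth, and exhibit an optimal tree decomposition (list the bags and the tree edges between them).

Every bag has size at most 4, so the width is 4 − 1 = 3 and tw(G) ≤ 3. For the lower bound: the 4 vertex sets {3,5,6}, {9}, {4}, {1,2,7,8} are disjoint, each induces a connected subgraph, and every pair is joined by at least one edge of G. Contracting each set to a single vertex therefore yields K_{4} as a minor, and since treewidth is minor-monotone, tw(G) ≥ tw(K_{4}) = 3. Therefore the treewidth is 3.

Treewidth 3.
One such decomposition:
Bags: B1 = {3, 5, 6, 9}  B2 = {3, 4, 6, 9}  B3 = {3, 4, 8, 9}  B4 = {2, 4, 8, 9}  B5 = {1, 2, 4, 8}  B6 = {1, 2, 7, 8}
Tree: B1–B2, B2–B3, B3–B4, B4–B5, B5–B6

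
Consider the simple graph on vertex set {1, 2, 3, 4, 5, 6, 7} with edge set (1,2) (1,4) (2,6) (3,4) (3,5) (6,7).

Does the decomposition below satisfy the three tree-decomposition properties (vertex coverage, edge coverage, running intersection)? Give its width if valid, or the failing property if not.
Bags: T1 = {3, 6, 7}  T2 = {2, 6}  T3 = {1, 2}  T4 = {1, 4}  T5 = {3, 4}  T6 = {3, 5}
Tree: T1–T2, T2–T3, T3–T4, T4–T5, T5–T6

A tree decomposition must satisfy three properties: every vertex lies in some bag; for every edge, both endpoints lie together in some bag; and for every vertex, the bags containing it form a connected subtree. Here bags containing vertex 3 are not connected in the tree, so the decomposition is invalid.

No — bags containing vertex 3 are not connected in the tree.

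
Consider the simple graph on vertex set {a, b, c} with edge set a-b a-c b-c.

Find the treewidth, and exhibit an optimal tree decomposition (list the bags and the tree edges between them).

Treewidth 2.
One such decomposition:
Bags: B1 = {a, b, c}
Tree: (single bag)

With just one bag of size 3, the width is 3 − 1 = 2, so tw(G) ≤ 2. On the other hand G contains the 3-clique {a, b, c}. A clique must lie in a single bag of any decomposition, so no decomposition can have width below 2. Combining the bounds, tw(G) = 2.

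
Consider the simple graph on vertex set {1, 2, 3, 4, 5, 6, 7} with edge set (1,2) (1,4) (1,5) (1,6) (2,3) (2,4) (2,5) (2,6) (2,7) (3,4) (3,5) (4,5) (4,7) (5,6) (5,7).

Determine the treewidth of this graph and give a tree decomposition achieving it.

Treewidth 3.
One such decomposition:
Bags: B1 = {2, 3, 4, 5}  B2 = {1, 2, 4, 5}  B3 = {2, 4, 5, 7}  B4 = {1, 2, 5, 6}
Tree: B1–B2, B1–B3, B2–B4

Every bag has size at most 4, so the width is 4 − 1 = 3 and tw(G) ≤ 3. Conversely, {1, 2, 4, 5} is a clique of size 4, and the vertices of any clique must share a bag in every tree decomposition; so some bag has ≥ 4 vertices and tw(G) ≥ 3. Therefore the treewidth is 3.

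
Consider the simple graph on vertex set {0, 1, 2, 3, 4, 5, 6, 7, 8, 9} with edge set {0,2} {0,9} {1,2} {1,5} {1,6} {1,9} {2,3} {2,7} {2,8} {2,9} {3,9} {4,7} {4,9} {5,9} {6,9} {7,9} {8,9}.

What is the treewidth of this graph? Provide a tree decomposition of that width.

The largest bag has 3 vertices, giving width 2; this decomposition certifies tw(G) ≤ 2. On the other hand G contains the 3-clique {0, 2, 9}. A clique must lie in a single bag of any decomposition, so no decomposition can have width below 2. The upper and lower bounds meet at 2, so that is the treewidth.

Treewidth 2.
One such decomposition:
Bags: B1 = {2, 8, 9}  B2 = {2, 7, 9}  B3 = {0, 2, 9}  B4 = {4, 7, 9}  B5 = {1, 2, 9}  B6 = {1, 5, 9}  B7 = {1, 6, 9}  B8 = {2, 3, 9}
Tree: B1–B2, B1–B3, B2–B4, B2–B5, B5–B6, B5–B7, B2–B8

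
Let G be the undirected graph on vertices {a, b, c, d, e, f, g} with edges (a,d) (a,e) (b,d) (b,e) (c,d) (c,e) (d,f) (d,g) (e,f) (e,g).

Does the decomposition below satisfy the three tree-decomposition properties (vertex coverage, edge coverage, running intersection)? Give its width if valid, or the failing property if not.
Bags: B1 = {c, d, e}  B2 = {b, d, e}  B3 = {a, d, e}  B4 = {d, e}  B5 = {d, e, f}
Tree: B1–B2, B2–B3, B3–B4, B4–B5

No — vertex g appears in no bag.

A tree decomposition must satisfy three properties: every vertex lies in some bag; for every edge, both endpoints lie together in some bag; and for every vertex, the bags containing it form a connected subtree. Here vertex g appears in no bag, so the decomposition is invalid.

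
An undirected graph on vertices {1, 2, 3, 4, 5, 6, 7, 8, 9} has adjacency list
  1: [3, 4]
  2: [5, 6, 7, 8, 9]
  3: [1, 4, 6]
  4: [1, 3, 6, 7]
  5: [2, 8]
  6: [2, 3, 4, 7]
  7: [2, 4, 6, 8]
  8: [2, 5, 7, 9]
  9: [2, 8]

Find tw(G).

A width-2 tree decomposition is:
Bags: B1 = {4, 6, 7}  B2 = {2, 6, 7}  B3 = {2, 7, 8}  B4 = {2, 8, 9}  B5 = {2, 5, 8}  B6 = {3, 4, 6}  B7 = {1, 3, 4}
Tree: B1–B2, B2–B3, B3–B4, B4–B5, B1–B6, B6–B7
The largest bag has 3 vertices, giving width 2; this decomposition certifies tw(G) ≤ 2. For the lower bound, the 3 vertices {1, 3, 4} are pairwise adjacent, and any tree decomposition puts a clique entirely inside one bag — forcing width ≥ 2. Therefore the treewidth is 2.

2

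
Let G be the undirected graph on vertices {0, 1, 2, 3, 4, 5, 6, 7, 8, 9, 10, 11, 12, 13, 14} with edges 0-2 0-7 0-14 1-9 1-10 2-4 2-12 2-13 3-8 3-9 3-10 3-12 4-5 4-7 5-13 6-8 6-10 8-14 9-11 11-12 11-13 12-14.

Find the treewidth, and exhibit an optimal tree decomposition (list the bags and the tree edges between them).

Treewidth 3.
Bags: B1 = {1, 6, 8, 10}  B2 = {1, 3, 8, 10}  B3 = {1, 3, 8, 9}  B4 = {3, 8, 9, 14}  B5 = {3, 9, 12, 14}  B6 = {9, 11, 12, 14}  B7 = {0, 11, 12, 14}  B8 = {0, 2, 11, 12}  B9 = {0, 2, 11, 13}  B10 = {0, 2, 7, 13}  B11 = {2, 4, 7, 13}  B12 = {4, 5, 7, 13}
Tree: B1–B2, B2–B3, B3–B4, B4–B5, B5–B6, B6–B7, B7–B8, B8–B9, B9–B10, B10–B11, B11–B12

The largest bag has 4 vertices, giving width 3; this decomposition certifies tw(G) ≤ 3. For the lower bound: the 4 vertex sets {1,6,10}, {8}, {3}, {9,11,12,14} are disjoint, each induces a connected subgraph, and every pair is joined by at least one edge of G. Contracting each set to a single vertex therefore yields K_{4} as a minor, and since treewidth is minor-monotone, tw(G) ≥ tw(K_{4}) = 3. Combining the bounds, tw(G) = 3.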